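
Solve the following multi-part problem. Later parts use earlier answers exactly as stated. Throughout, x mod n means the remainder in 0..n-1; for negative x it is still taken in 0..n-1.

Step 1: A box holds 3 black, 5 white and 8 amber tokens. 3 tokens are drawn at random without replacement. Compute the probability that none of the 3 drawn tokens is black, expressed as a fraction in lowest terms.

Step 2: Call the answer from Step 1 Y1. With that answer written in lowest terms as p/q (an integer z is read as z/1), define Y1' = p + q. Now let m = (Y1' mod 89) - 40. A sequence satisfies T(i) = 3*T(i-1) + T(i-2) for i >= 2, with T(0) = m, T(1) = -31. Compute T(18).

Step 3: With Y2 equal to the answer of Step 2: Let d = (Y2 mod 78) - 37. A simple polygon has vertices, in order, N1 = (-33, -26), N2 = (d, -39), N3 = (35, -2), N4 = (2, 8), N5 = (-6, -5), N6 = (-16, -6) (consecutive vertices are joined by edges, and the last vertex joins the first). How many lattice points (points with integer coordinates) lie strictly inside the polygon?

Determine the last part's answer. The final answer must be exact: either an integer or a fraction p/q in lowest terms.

1740

Step 1: total draws C(16,3) = 560; favorable C(13,3) = 286; P = 143/280; answer 143/280
Step 2: Y1 = 143/280; threaded value p + q = 423; m = 27; T(2) = 3*(-31) + 1*(27) = -66; iterating: T(2)=-66, T(3)=-229, T(4)=-753, T(5)=-2488, T(6)=-8217, T(7)=-27139, T(8)=-89634, T(9)=-296041, T(10)=-977757, T(11)=-3229312, T(12)=-10665693, T(13)=-35226391, T(14)=-116344866, T(15)=-384260989, T(16)=-1269127833, T(17)=-4191644488, T(18)=-13844061297; answer -13844061297
Step 3: Y2 = -13844061297; d = 14; cross terms: (-33*-39 - 14*-26)=1651, (14*-2 - 35*-39)=1337, (35*8 - 2*-2)=284, (2*-5 - -6*8)=38, (-6*-6 - -16*-5)=-44, (-16*-26 - -33*-6)=218; twice the area = |3484| = 3484; area = 1742; boundary points = 1 + 1 + 1 + 1 + 1 + 1 = 6; strictly interior points = area - boundary/2 + 1 = 1740; answer 1740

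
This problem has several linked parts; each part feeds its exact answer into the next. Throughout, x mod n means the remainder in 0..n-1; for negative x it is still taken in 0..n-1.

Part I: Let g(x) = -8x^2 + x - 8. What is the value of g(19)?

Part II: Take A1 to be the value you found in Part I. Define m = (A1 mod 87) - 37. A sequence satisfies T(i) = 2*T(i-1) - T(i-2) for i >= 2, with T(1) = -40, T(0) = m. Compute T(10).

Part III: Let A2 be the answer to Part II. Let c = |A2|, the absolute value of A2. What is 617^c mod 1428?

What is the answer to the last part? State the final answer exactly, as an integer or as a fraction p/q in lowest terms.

1177

Part I: -8*(19)^2 + 1*(19)^1 - 8 = (-2888) + (19) + (-8) = -2877; answer -2877
Part II: A1 = -2877; m = 44; T(2) = 2*(-40) - 1*(44) = -124; iterating: T(2)=-124, T(3)=-208, T(4)=-292, T(5)=-376, T(6)=-460, T(7)=-544, T(8)=-628, T(9)=-712, T(10)=-796; answer -796
Part III: A2 = -796; c = 796; squarings mod 1428: 617^1=617, 617^2=841, 617^4=421, 617^8=169, 617^16=1, 617^32=1, 617^64=1, 617^128=1, 617^256=1, 617^512=1; 617^796 = 617^4 * 617^8 * 617^16 * 617^256 * 617^512 = 1177 (mod 1428); answer 1177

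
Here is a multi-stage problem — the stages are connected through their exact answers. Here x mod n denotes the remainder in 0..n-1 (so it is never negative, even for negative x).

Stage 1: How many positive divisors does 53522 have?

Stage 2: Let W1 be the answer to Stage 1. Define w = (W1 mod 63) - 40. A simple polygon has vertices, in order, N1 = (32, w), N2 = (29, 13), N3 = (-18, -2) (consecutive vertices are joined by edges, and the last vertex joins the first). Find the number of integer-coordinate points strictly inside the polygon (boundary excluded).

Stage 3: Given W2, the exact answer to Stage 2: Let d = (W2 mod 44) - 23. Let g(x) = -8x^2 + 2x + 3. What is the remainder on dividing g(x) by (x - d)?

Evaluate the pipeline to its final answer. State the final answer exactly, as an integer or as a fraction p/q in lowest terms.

-207

Stage 1: 53522 = 2 * 7 * 3823; number of divisors = (1+1) * (1+1) * (1+1) = 8; answer 8
Stage 2: W1 = 8; w = -32; cross terms: (32*13 - 29*-32)=1344, (29*-2 - -18*13)=176, (-18*-32 - 32*-2)=640; twice the area = |2160| = 2160; area = 1080; boundary points = 3 + 1 + 10 = 14; strictly interior points = area - boundary/2 + 1 = 1074; answer 1074
Stage 3: W2 = 1074; d = -5; remainder = value at the root: -8*(-5)^2 + 2*(-5)^1 + 3 = (-200) + (-10) + (3) = -207; answer -207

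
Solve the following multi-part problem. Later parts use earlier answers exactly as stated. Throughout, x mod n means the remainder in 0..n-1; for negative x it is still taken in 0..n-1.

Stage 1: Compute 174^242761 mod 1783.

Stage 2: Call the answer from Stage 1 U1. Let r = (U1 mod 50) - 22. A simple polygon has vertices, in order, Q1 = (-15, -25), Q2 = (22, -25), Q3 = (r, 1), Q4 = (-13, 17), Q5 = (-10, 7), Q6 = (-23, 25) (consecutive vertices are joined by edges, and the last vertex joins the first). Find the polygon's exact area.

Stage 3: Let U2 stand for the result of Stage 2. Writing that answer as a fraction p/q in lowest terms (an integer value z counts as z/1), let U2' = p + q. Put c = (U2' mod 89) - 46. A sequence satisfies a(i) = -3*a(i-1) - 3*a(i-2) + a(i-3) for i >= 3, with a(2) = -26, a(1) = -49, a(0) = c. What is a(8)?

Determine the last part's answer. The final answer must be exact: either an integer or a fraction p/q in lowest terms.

Stage 1: squarings mod 1783: 174^1=174, 174^2=1748, 174^4=1225, 174^8=1122, 174^16=86, 174^32=264, 174^64=159, 174^128=319, 174^256=130, 174^512=853, 174^1024=145, 174^2048=1412, 174^4096=350, 174^8192=1256, 174^16384=1364, 174^32768=827, 174^65536=1040, 174^131072=1102; 174^242761 = 174^1 * 174^8 * 174^64 * 174^1024 * 174^4096 * 174^8192 * 174^32768 * 174^65536 * 174^131072 = 939 (mod 1783); answer 939
Stage 2: U1 = 939; r = 17; cross terms: (-15*-25 - 22*-25)=925, (22*1 - 17*-25)=447, (17*17 - -13*1)=302, (-13*7 - -10*17)=79, (-10*25 - -23*7)=-89, (-23*-25 - -15*25)=950; twice the area = |2614| = 2614; area = 1307; answer 1307
Stage 3: U2 = 1307; threaded value p + q = 1308; c = 16; a(3) = -3*(-26) - 3*(-49) + 1*(16) = 241; iterating: a(3)=241, a(4)=-694, a(5)=1333, a(6)=-1676, a(7)=335, a(8)=5356; answer 5356

5356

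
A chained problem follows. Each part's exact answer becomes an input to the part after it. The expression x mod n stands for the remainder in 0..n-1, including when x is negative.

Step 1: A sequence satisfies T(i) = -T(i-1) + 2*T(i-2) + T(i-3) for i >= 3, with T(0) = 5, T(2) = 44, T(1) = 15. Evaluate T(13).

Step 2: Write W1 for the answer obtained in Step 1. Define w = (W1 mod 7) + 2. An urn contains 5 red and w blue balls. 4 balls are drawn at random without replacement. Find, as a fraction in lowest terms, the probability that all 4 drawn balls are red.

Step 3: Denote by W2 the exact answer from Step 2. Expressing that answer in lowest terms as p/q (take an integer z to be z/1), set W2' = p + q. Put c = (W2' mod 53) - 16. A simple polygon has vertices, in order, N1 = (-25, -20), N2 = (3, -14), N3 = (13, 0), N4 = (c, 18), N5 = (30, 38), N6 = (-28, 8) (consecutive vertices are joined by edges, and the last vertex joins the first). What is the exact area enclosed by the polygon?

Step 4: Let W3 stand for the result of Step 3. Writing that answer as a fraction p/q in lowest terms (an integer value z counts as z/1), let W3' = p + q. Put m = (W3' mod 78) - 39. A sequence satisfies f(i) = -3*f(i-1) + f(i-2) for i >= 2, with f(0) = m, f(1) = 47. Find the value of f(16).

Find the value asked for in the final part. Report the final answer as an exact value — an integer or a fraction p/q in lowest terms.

Step 1: T(3) = -1*(44) + 2*(15) + 1*(5) = -9; iterating: T(3)=-9, T(4)=112, T(5)=-86, T(6)=301, T(7)=-361, T(8)=877, T(9)=-1298, T(10)=2691, T(11)=-4410, T(12)=8494, T(13)=-14623; answer -14623
Step 2: W1 = -14623; w = 2; total draws C(7,4) = 35; favorable C(5,4) = 5; P = 1/7; answer 1/7
Step 3: W2 = 1/7; threaded value p + q = 8; c = -8; cross terms: (-25*-14 - 3*-20)=410, (3*0 - 13*-14)=182, (13*18 - -8*0)=234, (-8*38 - 30*18)=-844, (30*8 - -28*38)=1304, (-28*-20 - -25*8)=760; twice the area = |2046| = 2046; area = 1023; answer 1023
Step 4: W3 = 1023; threaded value p + q = 1024; m = -29; f(2) = -3*(47) + 1*(-29) = -170; iterating: f(2)=-170, f(3)=557, f(4)=-1841, f(5)=6080, f(6)=-20081, f(7)=66323, f(8)=-219050, f(9)=723473, f(10)=-2389469, f(11)=7891880, f(12)=-26065109, f(13)=86087207, f(14)=-284326730, f(15)=939067397, f(16)=-3101528921; answer -3101528921

-3101528921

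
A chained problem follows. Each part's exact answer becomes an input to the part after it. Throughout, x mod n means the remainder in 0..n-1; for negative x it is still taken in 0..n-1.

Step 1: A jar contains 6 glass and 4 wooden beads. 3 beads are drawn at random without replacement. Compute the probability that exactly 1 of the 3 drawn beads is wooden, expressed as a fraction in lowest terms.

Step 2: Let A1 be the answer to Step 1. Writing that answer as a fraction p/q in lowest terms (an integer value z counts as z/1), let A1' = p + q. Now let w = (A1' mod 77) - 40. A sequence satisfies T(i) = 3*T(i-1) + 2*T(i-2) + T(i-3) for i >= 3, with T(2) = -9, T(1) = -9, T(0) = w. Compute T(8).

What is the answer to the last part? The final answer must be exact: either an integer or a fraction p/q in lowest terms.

-47407

Step 1: total draws C(10,3) = 120; favorable C(4,1)*C(6,2) = 60; P = 1/2; answer 1/2
Step 2: A1 = 1/2; threaded value p + q = 3; w = -37; T(3) = 3*(-9) + 2*(-9) + 1*(-37) = -82; iterating: T(3)=-82, T(4)=-273, T(5)=-992, T(6)=-3604, T(7)=-13069, T(8)=-47407; answer -47407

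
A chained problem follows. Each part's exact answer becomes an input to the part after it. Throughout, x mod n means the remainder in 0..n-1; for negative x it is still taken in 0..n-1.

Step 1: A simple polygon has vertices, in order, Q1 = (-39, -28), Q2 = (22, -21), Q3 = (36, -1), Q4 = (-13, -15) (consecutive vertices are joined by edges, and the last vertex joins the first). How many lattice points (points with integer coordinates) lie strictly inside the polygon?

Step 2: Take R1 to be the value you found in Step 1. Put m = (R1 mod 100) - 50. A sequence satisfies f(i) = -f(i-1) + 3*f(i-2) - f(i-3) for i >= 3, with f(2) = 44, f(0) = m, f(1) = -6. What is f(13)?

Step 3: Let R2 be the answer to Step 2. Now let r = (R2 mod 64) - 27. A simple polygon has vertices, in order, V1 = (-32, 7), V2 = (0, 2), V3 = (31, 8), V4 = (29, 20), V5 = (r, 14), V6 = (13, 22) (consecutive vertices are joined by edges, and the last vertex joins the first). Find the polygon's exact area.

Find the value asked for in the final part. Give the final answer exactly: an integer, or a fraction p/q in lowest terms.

Step 1: cross terms: (-39*-21 - 22*-28)=1435, (22*-1 - 36*-21)=734, (36*-15 - -13*-1)=-553, (-13*-28 - -39*-15)=-221; twice the area = |1395| = 1395; area = 1395/2; boundary points = 1 + 2 + 7 + 13 = 23; strictly interior points = area - boundary/2 + 1 = 687; answer 687
Step 2: R1 = 687; m = 37; f(3) = -1*(44) + 3*(-6) - 1*(37) = -99; iterating: f(3)=-99, f(4)=237, f(5)=-578, f(6)=1388, f(7)=-3359, f(8)=8101, f(9)=-19566, f(10)=47228, f(11)=-114027, f(12)=275277, f(13)=-664586; answer -664586
Step 3: R2 = -664586; r = 27; cross terms: (-32*2 - 0*7)=-64, (0*8 - 31*2)=-62, (31*20 - 29*8)=388, (29*14 - 27*20)=-134, (27*22 - 13*14)=412, (13*7 - -32*22)=795; twice the area = |1335| = 1335; area = 1335/2; answer 1335/2

1335/2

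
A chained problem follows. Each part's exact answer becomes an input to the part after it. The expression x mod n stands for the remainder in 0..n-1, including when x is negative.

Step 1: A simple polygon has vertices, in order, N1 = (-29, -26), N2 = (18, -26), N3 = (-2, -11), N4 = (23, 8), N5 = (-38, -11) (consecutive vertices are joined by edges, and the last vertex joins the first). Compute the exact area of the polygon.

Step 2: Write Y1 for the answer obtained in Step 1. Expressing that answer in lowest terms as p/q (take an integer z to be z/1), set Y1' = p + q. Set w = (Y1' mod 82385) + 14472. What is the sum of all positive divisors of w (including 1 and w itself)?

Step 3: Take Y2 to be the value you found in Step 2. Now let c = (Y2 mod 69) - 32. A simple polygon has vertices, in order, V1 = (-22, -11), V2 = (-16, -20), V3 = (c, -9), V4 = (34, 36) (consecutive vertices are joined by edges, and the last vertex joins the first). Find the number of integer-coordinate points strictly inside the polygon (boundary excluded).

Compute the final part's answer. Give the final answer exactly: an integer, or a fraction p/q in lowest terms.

591

Step 1: cross terms: (-29*-26 - 18*-26)=1222, (18*-11 - -2*-26)=-250, (-2*8 - 23*-11)=237, (23*-11 - -38*8)=51, (-38*-26 - -29*-11)=669; twice the area = |1929| = 1929; area = 1929/2; answer 1929/2
Step 2: Y1 = 1929/2; threaded value p + q = 1931; w = 16403; 16403 = 47 * 349; sigma = (1 + 47) * (1 + 349) = 48 * 350 = 16800; answer 16800
Step 3: Y2 = 16800; c = 1; cross terms: (-22*-20 - -16*-11)=264, (-16*-9 - 1*-20)=164, (1*36 - 34*-9)=342, (34*-11 - -22*36)=418; twice the area = |1188| = 1188; area = 594; boundary points = 3 + 1 + 3 + 1 = 8; strictly interior points = area - boundary/2 + 1 = 591; answer 591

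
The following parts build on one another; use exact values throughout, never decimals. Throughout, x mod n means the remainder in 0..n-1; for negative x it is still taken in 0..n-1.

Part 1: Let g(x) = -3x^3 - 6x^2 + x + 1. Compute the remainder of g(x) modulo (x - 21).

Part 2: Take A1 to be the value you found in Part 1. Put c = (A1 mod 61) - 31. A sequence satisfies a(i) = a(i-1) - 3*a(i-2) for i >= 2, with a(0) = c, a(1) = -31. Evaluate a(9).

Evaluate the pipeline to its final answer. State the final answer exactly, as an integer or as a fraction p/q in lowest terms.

Part 1: remainder = value at the root: -3*(21)^3 - 6*(21)^2 + 1*(21)^1 + 1 = (-27783) + (-2646) + (21) + (1) = -30407; answer -30407
Part 2: A1 = -30407; c = 1; a(2) = 1*(-31) - 3*(1) = -34; iterating: a(2)=-34, a(3)=59, a(4)=161, a(5)=-16, a(6)=-499, a(7)=-451, a(8)=1046, a(9)=2399; answer 2399

2399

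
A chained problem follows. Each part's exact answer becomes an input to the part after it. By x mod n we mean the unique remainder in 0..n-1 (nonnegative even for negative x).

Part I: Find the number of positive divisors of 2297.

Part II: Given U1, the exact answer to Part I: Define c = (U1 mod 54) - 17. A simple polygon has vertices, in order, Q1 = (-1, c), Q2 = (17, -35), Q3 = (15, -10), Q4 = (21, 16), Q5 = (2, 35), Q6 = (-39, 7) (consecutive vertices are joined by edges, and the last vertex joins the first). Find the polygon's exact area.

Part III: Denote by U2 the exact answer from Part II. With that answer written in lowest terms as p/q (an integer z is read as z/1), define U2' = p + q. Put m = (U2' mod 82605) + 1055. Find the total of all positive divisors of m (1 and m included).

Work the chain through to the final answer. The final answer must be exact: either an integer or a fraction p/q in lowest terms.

7680

Part I: 2297 is prime, so its only divisors are 1 and 2297; count = 2; answer 2
Part II: U1 = 2; c = -15; cross terms: (-1*-35 - 17*-15)=290, (17*-10 - 15*-35)=355, (15*16 - 21*-10)=450, (21*35 - 2*16)=703, (2*7 - -39*35)=1379, (-39*-15 - -1*7)=592; twice the area = |3769| = 3769; area = 3769/2; answer 3769/2
Part III: U2 = 3769/2; threaded value p + q = 3771; m = 4826; 4826 = 2 * 19 * 127; sigma = (1 + 2) * (1 + 19) * (1 + 127) = 3 * 20 * 128 = 7680; answer 7680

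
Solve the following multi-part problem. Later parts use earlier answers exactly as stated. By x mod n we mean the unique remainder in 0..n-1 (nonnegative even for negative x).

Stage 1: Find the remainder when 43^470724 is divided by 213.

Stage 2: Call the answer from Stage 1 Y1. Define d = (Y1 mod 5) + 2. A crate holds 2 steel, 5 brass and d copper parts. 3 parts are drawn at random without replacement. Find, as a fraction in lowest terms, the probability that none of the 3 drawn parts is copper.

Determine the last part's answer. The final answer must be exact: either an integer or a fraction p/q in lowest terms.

Stage 1: squarings mod 213: 43^1=43, 43^2=145, 43^4=151, 43^8=10, 43^16=100, 43^32=202, 43^64=121, 43^128=157, 43^256=154, 43^512=73, 43^1024=4, 43^2048=16, 43^4096=43, 43^8192=145, 43^16384=151, 43^32768=10, 43^65536=100, 43^131072=202, 43^262144=121; 43^470724 = 43^4 * 43^64 * 43^128 * 43^512 * 43^1024 * 43^2048 * 43^8192 * 43^65536 * 43^131072 * 43^262144 = 4 (mod 213); answer 4
Stage 2: Y1 = 4; d = 6; total draws C(13,3) = 286; favorable C(7,3) = 35; P = 35/286; answer 35/286

35/286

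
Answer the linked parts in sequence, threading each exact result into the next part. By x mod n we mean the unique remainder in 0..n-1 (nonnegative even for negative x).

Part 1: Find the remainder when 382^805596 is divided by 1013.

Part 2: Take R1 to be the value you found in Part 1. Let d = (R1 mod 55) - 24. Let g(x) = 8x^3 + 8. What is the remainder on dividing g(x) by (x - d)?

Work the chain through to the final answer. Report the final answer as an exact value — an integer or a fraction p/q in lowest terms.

1736

Part 1: squarings mod 1013: 382^1=382, 382^2=52, 382^4=678, 382^8=795, 382^16=926, 382^32=478, 382^64=559, 382^128=477, 382^256=617, 382^512=814, 382^1024=94, 382^2048=732, 382^4096=960, 382^8192=783, 382^16384=224, 382^32768=539, 382^65536=803, 382^131072=541, 382^262144=937, 382^524288=711; 382^805596 = 382^4 * 382^8 * 382^16 * 382^64 * 382^128 * 382^512 * 382^2048 * 382^16384 * 382^262144 * 382^524288 = 360 (mod 1013); answer 360
Part 2: R1 = 360; d = 6; remainder = value at the root: 8*(6)^3 + 8 = (1728) + (8) = 1736; answer 1736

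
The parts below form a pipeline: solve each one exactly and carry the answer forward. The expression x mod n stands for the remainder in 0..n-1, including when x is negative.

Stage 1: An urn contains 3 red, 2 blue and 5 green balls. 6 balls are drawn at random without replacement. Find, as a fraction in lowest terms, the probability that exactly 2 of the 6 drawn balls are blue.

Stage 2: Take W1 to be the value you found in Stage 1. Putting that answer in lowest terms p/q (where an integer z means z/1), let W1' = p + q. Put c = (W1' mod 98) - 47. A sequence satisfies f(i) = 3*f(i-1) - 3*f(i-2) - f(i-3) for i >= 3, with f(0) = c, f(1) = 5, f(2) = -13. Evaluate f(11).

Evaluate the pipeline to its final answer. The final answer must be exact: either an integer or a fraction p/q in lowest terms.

Stage 1: total draws C(10,6) = 210; favorable C(2,2)*C(8,4) = 70; P = 1/3; answer 1/3
Stage 2: W1 = 1/3; threaded value p + q = 4; c = -43; f(3) = 3*(-13) - 3*(5) - 1*(-43) = -11; iterating: f(3)=-11, f(4)=1, f(5)=49, f(6)=155, f(7)=317, f(8)=437, f(9)=205, f(10)=-1013, f(11)=-4091; answer -4091

-4091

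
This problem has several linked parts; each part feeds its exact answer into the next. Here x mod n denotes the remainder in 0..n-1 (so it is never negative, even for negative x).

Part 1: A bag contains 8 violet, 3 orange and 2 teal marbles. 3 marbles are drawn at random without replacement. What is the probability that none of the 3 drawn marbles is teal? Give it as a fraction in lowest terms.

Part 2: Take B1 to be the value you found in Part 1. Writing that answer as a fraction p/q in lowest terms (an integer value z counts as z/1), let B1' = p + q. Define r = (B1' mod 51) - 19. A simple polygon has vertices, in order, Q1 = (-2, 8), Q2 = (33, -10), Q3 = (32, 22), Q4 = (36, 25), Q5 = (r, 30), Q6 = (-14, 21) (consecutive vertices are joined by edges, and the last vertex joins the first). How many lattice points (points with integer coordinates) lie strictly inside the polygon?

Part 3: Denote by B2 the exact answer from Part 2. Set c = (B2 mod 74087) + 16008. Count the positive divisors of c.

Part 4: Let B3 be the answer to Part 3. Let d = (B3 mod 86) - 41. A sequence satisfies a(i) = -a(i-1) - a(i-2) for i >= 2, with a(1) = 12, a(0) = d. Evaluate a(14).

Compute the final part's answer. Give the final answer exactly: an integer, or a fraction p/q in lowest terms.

25

Part 1: total draws C(13,3) = 286; favorable C(11,3) = 165; P = 15/26; answer 15/26
Part 2: B1 = 15/26; threaded value p + q = 41; r = 22; cross terms: (-2*-10 - 33*8)=-244, (33*22 - 32*-10)=1046, (32*25 - 36*22)=8, (36*30 - 22*25)=530, (22*21 - -14*30)=882, (-14*8 - -2*21)=-70; twice the area = |2152| = 2152; area = 1076; boundary points = 1 + 1 + 1 + 1 + 9 + 1 = 14; strictly interior points = area - boundary/2 + 1 = 1070; answer 1070
Part 3: B2 = 1070; c = 17078; 17078 = 2 * 8539; number of divisors = (1+1) * (1+1) = 4; answer 4
Part 4: B3 = 4; d = -37; a(2) = -1*(12) - 1*(-37) = 25; iterating: a(2)=25, a(3)=-37, a(4)=12, a(5)=25, a(6)=-37, a(7)=12, a(8)=25, a(9)=-37, a(10)=12, a(11)=25, a(12)=-37, a(13)=12, a(14)=25; answer 25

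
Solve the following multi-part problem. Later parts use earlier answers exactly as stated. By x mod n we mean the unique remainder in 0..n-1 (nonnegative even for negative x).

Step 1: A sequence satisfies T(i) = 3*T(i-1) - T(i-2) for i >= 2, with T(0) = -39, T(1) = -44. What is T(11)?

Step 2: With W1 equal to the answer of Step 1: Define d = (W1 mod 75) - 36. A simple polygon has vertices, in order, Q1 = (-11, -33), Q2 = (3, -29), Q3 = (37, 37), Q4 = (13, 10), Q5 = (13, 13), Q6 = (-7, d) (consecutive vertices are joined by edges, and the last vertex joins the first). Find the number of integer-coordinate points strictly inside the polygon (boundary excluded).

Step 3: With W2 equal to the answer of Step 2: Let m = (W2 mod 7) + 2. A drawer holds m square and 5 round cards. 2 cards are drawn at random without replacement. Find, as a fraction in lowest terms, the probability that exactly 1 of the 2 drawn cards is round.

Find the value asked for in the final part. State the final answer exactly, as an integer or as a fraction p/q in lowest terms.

Step 1: T(2) = 3*(-44) - 1*(-39) = -93; iterating: T(2)=-93, T(3)=-235, T(4)=-612, T(5)=-1601, T(6)=-4191, T(7)=-10972, T(8)=-28725, T(9)=-75203, T(10)=-196884, T(11)=-515449; answer -515449
Step 2: W1 = -515449; d = -10; cross terms: (-11*-29 - 3*-33)=418, (3*37 - 37*-29)=1184, (37*10 - 13*37)=-111, (13*13 - 13*10)=39, (13*-10 - -7*13)=-39, (-7*-33 - -11*-10)=121; twice the area = |1612| = 1612; area = 806; boundary points = 2 + 2 + 3 + 3 + 1 + 1 = 12; strictly interior points = area - boundary/2 + 1 = 801; answer 801
Step 3: W2 = 801; m = 5; total draws C(10,2) = 45; favorable C(5,1)*C(5,1) = 25; P = 5/9; answer 5/9

5/9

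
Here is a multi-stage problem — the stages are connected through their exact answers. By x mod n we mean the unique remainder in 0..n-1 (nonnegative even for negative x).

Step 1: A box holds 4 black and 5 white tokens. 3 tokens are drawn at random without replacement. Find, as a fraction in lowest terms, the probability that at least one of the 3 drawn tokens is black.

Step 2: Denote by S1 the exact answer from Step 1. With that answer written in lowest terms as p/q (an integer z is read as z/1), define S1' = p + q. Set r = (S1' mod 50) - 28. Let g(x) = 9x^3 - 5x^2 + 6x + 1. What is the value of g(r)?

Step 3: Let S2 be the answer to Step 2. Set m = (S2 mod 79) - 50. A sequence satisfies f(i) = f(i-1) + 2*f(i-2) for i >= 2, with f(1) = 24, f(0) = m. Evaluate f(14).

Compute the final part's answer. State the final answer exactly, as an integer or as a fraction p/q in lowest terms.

-81954

Step 1: total draws C(9,3) = 84; complement C(5,3) = 10; favorable 84 - 10 = 74; P = 37/42; answer 37/42
Step 2: S1 = 37/42; threaded value p + q = 79; r = 1; 9*(1)^3 - 5*(1)^2 + 6*(1)^1 + 1 = (9) + (-5) + (6) + (1) = 11; answer 11
Step 3: S2 = 11; m = -39; f(2) = 1*(24) + 2*(-39) = -54; iterating: f(2)=-54, f(3)=-6, f(4)=-114, f(5)=-126, f(6)=-354, f(7)=-606, f(8)=-1314, f(9)=-2526, f(10)=-5154, f(11)=-10206, f(12)=-20514, f(13)=-40926, f(14)=-81954; answer -81954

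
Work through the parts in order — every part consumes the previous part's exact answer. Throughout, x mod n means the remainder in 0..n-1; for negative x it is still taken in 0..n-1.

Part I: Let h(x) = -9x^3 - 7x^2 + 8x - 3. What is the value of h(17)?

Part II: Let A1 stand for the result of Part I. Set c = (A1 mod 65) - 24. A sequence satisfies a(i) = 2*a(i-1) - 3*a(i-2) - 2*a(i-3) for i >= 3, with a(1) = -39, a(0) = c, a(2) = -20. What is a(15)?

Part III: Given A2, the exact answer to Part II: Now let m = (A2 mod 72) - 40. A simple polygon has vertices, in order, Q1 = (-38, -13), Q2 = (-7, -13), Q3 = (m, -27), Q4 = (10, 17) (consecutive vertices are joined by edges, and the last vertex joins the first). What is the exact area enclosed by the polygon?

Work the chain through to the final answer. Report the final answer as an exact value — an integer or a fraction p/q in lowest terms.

914

Part I: -9*(17)^3 - 7*(17)^2 + 8*(17)^1 - 3 = (-44217) + (-2023) + (136) + (-3) = -46107; answer -46107
Part II: A1 = -46107; c = 19; a(3) = 2*(-20) - 3*(-39) - 2*(19) = 39; iterating: a(3)=39, a(4)=216, a(5)=355, a(6)=-16, a(7)=-1529, a(8)=-3720, a(9)=-2821, a(10)=8576, a(11)=33055, a(12)=46024, a(13)=-24269, a(14)=-252720, a(15)=-524681; answer -524681
Part III: A2 = -524681; m = 15; cross terms: (-38*-13 - -7*-13)=403, (-7*-27 - 15*-13)=384, (15*17 - 10*-27)=525, (10*-13 - -38*17)=516; twice the area = |1828| = 1828; area = 914; answer 914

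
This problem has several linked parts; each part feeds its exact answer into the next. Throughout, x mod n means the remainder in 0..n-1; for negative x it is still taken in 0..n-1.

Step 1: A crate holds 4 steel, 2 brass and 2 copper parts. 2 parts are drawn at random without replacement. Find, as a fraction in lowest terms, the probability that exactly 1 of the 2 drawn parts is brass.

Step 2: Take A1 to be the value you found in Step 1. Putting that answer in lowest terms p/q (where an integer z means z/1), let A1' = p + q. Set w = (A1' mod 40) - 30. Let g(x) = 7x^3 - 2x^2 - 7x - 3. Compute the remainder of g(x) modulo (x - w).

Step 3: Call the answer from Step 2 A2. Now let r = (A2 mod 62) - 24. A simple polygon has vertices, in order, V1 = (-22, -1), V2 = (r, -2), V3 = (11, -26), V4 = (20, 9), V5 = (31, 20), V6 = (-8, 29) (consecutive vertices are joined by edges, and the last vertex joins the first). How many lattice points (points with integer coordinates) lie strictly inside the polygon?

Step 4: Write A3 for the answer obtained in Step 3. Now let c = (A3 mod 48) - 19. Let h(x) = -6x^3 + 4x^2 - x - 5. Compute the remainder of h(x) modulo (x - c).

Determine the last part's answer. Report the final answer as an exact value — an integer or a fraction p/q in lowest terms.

-70914

Step 1: total draws C(8,2) = 28; favorable C(2,1)*C(6,1) = 12; P = 3/7; answer 3/7
Step 2: A1 = 3/7; threaded value p + q = 10; w = -20; remainder = value at the root: 7*(-20)^3 - 2*(-20)^2 - 7*(-20)^1 - 3 = (-56000) + (-800) + (140) + (-3) = -56663; answer -56663
Step 3: A2 = -56663; r = -19; cross terms: (-22*-2 - -19*-1)=25, (-19*-26 - 11*-2)=516, (11*9 - 20*-26)=619, (20*20 - 31*9)=121, (31*29 - -8*20)=1059, (-8*-1 - -22*29)=646; twice the area = |2986| = 2986; area = 1493; boundary points = 1 + 6 + 1 + 11 + 3 + 2 = 24; strictly interior points = area - boundary/2 + 1 = 1482; answer 1482
Step 4: A3 = 1482; c = 23; remainder = value at the root: -6*(23)^3 + 4*(23)^2 - 1*(23)^1 - 5 = (-73002) + (2116) + (-23) + (-5) = -70914; answer -70914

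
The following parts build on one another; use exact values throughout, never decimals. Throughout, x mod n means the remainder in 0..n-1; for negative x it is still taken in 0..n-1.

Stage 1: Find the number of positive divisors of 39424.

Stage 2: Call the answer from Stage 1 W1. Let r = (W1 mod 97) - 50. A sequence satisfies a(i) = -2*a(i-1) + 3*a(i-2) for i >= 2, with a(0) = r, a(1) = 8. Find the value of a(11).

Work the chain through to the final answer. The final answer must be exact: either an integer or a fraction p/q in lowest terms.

Stage 1: 39424 = 2^9 * 7 * 11; number of divisors = (9+1) * (1+1) * (1+1) = 40; answer 40
Stage 2: W1 = 40; r = -10; a(2) = -2*(8) + 3*(-10) = -46; iterating: a(2)=-46, a(3)=116, a(4)=-370, a(5)=1088, a(6)=-3286, a(7)=9836, a(8)=-29530, a(9)=88568, a(10)=-265726, a(11)=797156; answer 797156

797156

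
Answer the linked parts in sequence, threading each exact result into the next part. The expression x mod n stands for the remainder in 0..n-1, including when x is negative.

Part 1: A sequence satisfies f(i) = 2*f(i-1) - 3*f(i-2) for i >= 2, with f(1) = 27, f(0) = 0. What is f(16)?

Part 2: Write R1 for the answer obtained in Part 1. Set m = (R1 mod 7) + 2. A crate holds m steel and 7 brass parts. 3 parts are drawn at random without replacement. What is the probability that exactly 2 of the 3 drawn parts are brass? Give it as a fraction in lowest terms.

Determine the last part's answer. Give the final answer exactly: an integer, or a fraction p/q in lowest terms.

1/2

Part 1: f(2) = 2*(27) - 3*(0) = 54; iterating: f(2)=54, f(3)=27, f(4)=-108, f(5)=-297, f(6)=-270, f(7)=351, f(8)=1512, f(9)=1971, f(10)=-594, f(11)=-7101, f(12)=-12420, f(13)=-3537, f(14)=30186, f(15)=70983, f(16)=51408; answer 51408
Part 2: R1 = 51408; m = 2; total draws C(9,3) = 84; favorable C(7,2)*C(2,1) = 42; P = 1/2; answer 1/2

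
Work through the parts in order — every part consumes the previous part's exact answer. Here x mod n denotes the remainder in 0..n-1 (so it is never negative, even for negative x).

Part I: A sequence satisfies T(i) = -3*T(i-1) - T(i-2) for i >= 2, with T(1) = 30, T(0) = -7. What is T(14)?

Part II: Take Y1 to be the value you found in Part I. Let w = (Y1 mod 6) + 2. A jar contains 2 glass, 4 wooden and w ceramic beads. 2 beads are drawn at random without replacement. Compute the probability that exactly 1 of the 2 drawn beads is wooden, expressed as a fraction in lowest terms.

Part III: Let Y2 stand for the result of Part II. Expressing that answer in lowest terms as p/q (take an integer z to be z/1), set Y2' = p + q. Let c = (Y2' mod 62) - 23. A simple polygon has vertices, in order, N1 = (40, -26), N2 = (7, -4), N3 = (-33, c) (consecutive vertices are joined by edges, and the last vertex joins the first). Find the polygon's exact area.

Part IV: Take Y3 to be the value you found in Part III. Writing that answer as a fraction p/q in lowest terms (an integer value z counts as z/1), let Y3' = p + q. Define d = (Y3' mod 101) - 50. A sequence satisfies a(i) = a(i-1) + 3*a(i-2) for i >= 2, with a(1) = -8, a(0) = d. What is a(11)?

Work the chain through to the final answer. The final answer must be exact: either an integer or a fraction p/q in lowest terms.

Part I: T(2) = -3*(30) - 1*(-7) = -83; iterating: T(2)=-83, T(3)=219, T(4)=-574, T(5)=1503, T(6)=-3935, T(7)=10302, T(8)=-26971, T(9)=70611, T(10)=-184862, T(11)=483975, T(12)=-1267063, T(13)=3317214, T(14)=-8684579; answer -8684579
Part II: Y1 = -8684579; w = 3; total draws C(9,2) = 36; favorable C(4,1)*C(5,1) = 20; P = 5/9; answer 5/9
Part III: Y2 = 5/9; threaded value p + q = 14; c = -9; cross terms: (40*-4 - 7*-26)=22, (7*-9 - -33*-4)=-195, (-33*-26 - 40*-9)=1218; twice the area = |1045| = 1045; area = 1045/2; answer 1045/2
Part IV: Y3 = 1045/2; threaded value p + q = 1047; d = -13; a(2) = 1*(-8) + 3*(-13) = -47; iterating: a(2)=-47, a(3)=-71, a(4)=-212, a(5)=-425, a(6)=-1061, a(7)=-2336, a(8)=-5519, a(9)=-12527, a(10)=-29084, a(11)=-66665; answer -66665

-66665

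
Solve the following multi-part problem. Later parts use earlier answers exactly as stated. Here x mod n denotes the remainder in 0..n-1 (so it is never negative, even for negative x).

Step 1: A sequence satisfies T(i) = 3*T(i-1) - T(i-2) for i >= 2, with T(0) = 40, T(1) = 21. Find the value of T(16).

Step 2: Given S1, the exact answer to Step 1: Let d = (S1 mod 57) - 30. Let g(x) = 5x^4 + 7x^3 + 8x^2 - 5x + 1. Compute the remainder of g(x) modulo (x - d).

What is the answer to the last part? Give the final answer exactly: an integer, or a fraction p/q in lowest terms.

747301

Step 1: T(2) = 3*(21) - 1*(40) = 23; iterating: T(2)=23, T(3)=48, T(4)=121, T(5)=315, T(6)=824, T(7)=2157, T(8)=5647, T(9)=14784, T(10)=38705, T(11)=101331, T(12)=265288, T(13)=694533, T(14)=1818311, T(15)=4760400, T(16)=12462889; answer 12462889
Step 2: S1 = 12462889; d = -20; remainder = value at the root: 5*(-20)^4 + 7*(-20)^3 + 8*(-20)^2 - 5*(-20)^1 + 1 = (800000) + (-56000) + (3200) + (100) + (1) = 747301; answer 747301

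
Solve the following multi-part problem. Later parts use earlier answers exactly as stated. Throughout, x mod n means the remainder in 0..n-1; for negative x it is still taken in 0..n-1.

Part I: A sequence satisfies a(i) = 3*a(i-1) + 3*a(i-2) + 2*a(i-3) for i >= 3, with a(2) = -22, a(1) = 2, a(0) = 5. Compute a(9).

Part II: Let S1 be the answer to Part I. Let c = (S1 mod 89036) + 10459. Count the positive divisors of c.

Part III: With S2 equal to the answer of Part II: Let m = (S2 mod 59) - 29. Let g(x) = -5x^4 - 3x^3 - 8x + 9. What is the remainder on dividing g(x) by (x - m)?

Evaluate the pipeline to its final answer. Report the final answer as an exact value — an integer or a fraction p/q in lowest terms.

Part I: a(3) = 3*(-22) + 3*(2) + 2*(5) = -50; iterating: a(3)=-50, a(4)=-212, a(5)=-830, a(6)=-3226, a(7)=-12592, a(8)=-49114, a(9)=-191570; answer -191570
Part II: S1 = -191570; c = 85997; 85997 = 23 * 3739; number of divisors = (1+1) * (1+1) = 4; answer 4
Part III: S2 = 4; m = -25; remainder = value at the root: -5*(-25)^4 - 3*(-25)^3 - 8*(-25)^1 + 9 = (-1953125) + (46875) + (200) + (9) = -1906041; answer -1906041

-1906041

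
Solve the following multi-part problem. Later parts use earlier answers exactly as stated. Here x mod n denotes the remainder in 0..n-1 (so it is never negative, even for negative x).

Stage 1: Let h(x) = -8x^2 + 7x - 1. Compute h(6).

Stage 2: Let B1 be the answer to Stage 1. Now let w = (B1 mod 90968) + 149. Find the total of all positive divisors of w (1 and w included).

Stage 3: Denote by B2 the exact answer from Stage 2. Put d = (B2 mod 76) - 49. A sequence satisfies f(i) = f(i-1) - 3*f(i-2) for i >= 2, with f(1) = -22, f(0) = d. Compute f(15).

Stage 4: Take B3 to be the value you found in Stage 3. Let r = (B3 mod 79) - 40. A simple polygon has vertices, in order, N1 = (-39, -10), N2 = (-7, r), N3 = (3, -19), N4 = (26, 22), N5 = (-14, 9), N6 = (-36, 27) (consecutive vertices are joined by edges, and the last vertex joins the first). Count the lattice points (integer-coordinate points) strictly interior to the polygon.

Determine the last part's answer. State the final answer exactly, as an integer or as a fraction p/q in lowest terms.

Stage 1: -8*(6)^2 + 7*(6)^1 - 1 = (-288) + (42) + (-1) = -247; answer -247
Stage 2: B1 = -247; w = 90870; 90870 = 2 * 3 * 5 * 13 * 233; sigma = (1 + 2) * (1 + 3) * (1 + 5) * (1 + 13) * (1 + 233) = 3 * 4 * 6 * 14 * 234 = 235872; answer 235872
Stage 3: B2 = 235872; d = -5; f(2) = 1*(-22) - 3*(-5) = -7; iterating: f(2)=-7, f(3)=59, f(4)=80, f(5)=-97, f(6)=-337, f(7)=-46, f(8)=965, f(9)=1103, f(10)=-1792, f(11)=-5101, f(12)=275, f(13)=15578, f(14)=14753, f(15)=-31981; answer -31981
Stage 4: B3 = -31981; r = -26; cross terms: (-39*-26 - -7*-10)=944, (-7*-19 - 3*-26)=211, (3*22 - 26*-19)=560, (26*9 - -14*22)=542, (-14*27 - -36*9)=-54, (-36*-10 - -39*27)=1413; twice the area = |3616| = 3616; area = 1808; boundary points = 16 + 1 + 1 + 1 + 2 + 1 = 22; strictly interior points = area - boundary/2 + 1 = 1798; answer 1798

1798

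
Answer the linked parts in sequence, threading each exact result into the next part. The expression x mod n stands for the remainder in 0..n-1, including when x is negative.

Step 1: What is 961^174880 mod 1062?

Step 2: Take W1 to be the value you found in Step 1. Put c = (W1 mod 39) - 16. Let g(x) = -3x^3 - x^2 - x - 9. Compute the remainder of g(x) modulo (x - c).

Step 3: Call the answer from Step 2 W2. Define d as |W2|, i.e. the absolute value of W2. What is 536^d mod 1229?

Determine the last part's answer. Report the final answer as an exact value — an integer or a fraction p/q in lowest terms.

Step 1: squarings mod 1062: 961^1=961, 961^2=643, 961^4=331, 961^8=175, 961^16=889, 961^32=193, 961^64=79, 961^128=931, 961^256=169, 961^512=949, 961^1024=25, 961^2048=625, 961^4096=871, 961^8192=373, 961^16384=7, 961^32768=49, 961^65536=277, 961^131072=265; 961^174880 = 961^32 * 961^256 * 961^512 * 961^2048 * 961^8192 * 961^32768 * 961^131072 = 1015 (mod 1062); answer 1015
Step 2: W1 = 1015; c = -15; remainder = value at the root: -3*(-15)^3 - 1*(-15)^2 - 1*(-15)^1 - 9 = (10125) + (-225) + (15) + (-9) = 9906; answer 9906
Step 3: W2 = 9906; d = 9906; squarings mod 1229: 536^1=536, 536^2=939, 536^4=528, 536^8=1030, 536^16=273, 536^32=789, 536^64=647, 536^128=749, 536^256=577, 536^512=1099, 536^1024=923, 536^2048=232, 536^4096=977, 536^8192=825; 536^9906 = 536^2 * 536^16 * 536^32 * 536^128 * 536^512 * 536^1024 * 536^8192 = 501 (mod 1229); answer 501

501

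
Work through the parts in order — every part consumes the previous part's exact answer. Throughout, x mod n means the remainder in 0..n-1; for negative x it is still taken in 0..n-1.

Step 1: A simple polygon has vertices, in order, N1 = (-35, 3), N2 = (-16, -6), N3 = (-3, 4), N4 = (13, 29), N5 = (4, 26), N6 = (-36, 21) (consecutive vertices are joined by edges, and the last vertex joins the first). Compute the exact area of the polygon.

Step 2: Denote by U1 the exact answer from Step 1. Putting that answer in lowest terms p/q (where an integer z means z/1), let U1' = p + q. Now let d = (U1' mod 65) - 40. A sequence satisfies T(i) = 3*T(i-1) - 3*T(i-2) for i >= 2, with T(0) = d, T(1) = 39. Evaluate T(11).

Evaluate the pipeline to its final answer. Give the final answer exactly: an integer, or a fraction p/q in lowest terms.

Step 1: cross terms: (-35*-6 - -16*3)=258, (-16*4 - -3*-6)=-82, (-3*29 - 13*4)=-139, (13*26 - 4*29)=222, (4*21 - -36*26)=1020, (-36*3 - -35*21)=627; twice the area = |1906| = 1906; area = 953; answer 953
Step 2: U1 = 953; threaded value p + q = 954; d = 4; T(2) = 3*(39) - 3*(4) = 105; iterating: T(2)=105, T(3)=198, T(4)=279, T(5)=243, T(6)=-108, T(7)=-1053, T(8)=-2835, T(9)=-5346, T(10)=-7533, T(11)=-6561; answer -6561

-6561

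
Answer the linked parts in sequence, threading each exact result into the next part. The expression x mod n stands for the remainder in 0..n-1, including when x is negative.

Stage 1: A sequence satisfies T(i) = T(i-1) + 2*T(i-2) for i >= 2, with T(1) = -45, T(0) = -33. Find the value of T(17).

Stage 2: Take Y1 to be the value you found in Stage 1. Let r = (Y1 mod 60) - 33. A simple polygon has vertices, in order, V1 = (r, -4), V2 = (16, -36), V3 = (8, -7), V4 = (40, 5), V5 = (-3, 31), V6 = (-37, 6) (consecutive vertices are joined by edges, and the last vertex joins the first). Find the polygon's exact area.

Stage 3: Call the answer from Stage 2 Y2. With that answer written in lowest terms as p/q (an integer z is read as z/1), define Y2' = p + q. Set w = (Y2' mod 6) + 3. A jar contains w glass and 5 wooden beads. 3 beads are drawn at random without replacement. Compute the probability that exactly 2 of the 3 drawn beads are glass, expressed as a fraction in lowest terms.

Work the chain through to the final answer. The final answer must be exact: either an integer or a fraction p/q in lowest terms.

70/143

Stage 1: T(2) = 1*(-45) + 2*(-33) = -111; iterating: T(2)=-111, T(3)=-201, T(4)=-423, T(5)=-825, T(6)=-1671, T(7)=-3321, T(8)=-6663, T(9)=-13305, T(10)=-26631, T(11)=-53241, T(12)=-106503, T(13)=-212985, T(14)=-425991, T(15)=-851961, T(16)=-1703943, T(17)=-3407865; answer -3407865
Stage 2: Y1 = -3407865; r = -18; cross terms: (-18*-36 - 16*-4)=712, (16*-7 - 8*-36)=176, (8*5 - 40*-7)=320, (40*31 - -3*5)=1255, (-3*6 - -37*31)=1129, (-37*-4 - -18*6)=256; twice the area = |3848| = 3848; area = 1924; answer 1924
Stage 3: Y2 = 1924; threaded value p + q = 1925; w = 8; total draws C(13,3) = 286; favorable C(8,2)*C(5,1) = 140; P = 70/143; answer 70/143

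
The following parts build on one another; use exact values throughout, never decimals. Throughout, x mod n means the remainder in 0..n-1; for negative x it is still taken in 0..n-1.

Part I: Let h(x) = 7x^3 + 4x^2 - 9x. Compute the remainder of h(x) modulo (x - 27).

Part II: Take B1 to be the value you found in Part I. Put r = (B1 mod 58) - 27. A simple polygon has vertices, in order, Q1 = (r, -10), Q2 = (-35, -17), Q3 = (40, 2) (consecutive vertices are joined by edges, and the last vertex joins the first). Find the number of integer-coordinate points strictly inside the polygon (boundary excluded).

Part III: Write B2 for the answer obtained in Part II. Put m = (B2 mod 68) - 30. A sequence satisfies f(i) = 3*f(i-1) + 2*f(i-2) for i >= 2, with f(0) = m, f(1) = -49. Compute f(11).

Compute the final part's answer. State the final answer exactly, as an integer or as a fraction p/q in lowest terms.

-15651917

Part I: remainder = value at the root: 7*(27)^3 + 4*(27)^2 - 9*(27)^1 = (137781) + (2916) + (-243) = 140454; answer 140454
Part II: B1 = 140454; r = 9; cross terms: (9*-17 - -35*-10)=-503, (-35*2 - 40*-17)=610, (40*-10 - 9*2)=-418; twice the area = |-311| = 311; area = 311/2; boundary points = 1 + 1 + 1 = 3; strictly interior points = area - boundary/2 + 1 = 155; answer 155
Part III: B2 = 155; m = -11; f(2) = 3*(-49) + 2*(-11) = -169; iterating: f(2)=-169, f(3)=-605, f(4)=-2153, f(5)=-7669, f(6)=-27313, f(7)=-97277, f(8)=-346457, f(9)=-1233925, f(10)=-4394689, f(11)=-15651917; answer -15651917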